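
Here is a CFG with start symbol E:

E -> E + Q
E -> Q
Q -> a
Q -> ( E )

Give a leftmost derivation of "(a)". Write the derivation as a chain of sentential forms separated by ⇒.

E⇒Q⇒(E)⇒(Q)⇒(a)

E ⇒ Q   [E -> Q]
Q ⇒ (E)   [Q -> ( E )]
(E) ⇒ (Q)   [E -> Q]
(Q) ⇒ (a)   [Q -> a]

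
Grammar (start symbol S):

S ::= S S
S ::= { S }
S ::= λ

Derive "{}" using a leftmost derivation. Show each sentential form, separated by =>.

S => SS   [S ::= S S]
SS => SSS   [S ::= S S]
SSS => SSSS   [S ::= S S]
SSSS => SSSSS   [S ::= S S]
SSSSS => SSSSSS   [S ::= S S]
SSSSSS => SSSSSSS   [S ::= S S]
SSSSSSS => {S}SSSSSS   [S ::= { S }]
{S}SSSSSS => {}SSSSSS   [S ::= λ]
{}SSSSSS => {}SSSSS   [S ::= λ]
{}SSSSS => {}SSSS   [S ::= λ]
{}SSSS => {}SSS   [S ::= λ]
{}SSS => {}SS   [S ::= λ]
{}SS => {}S   [S ::= λ]
{}S => {}   [S ::= λ]

S => SS => SSS => SSSS => SSSSS => SSSSSS => SSSSSSS => {S}SSSSSS => {}SSSSSS => {}SSSSS => {}SSSS => {}SSS => {}SS => {}S => {}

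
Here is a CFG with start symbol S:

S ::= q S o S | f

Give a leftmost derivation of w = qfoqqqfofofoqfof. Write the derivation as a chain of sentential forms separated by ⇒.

S ⇒ qSoS ⇒ qfoS ⇒ qfoqSoS ⇒ qfoqqSoSoS ⇒ qfoqqqSoSoSoS ⇒ qfoqqqfoSoSoS ⇒ qfoqqqfofoSoS ⇒ qfoqqqfofofoS ⇒ qfoqqqfofofoqSoS ⇒ qfoqqqfofofoqfoS ⇒ qfoqqqfofofoqfof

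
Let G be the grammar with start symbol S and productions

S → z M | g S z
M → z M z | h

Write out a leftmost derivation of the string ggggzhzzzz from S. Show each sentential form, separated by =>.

S => gSz   [S → g S z]
gSz => ggSzz   [S → g S z]
ggSzz => gggSzzz   [S → g S z]
gggSzzz => ggggSzzzz   [S → g S z]
ggggSzzzz => ggggzMzzzz   [S → z M]
ggggzMzzzz => ggggzhzzzz   [M → h]

S => gSz => ggSzz => gggSzzz => ggggSzzzz => ggggzMzzzz => ggggzhzzzz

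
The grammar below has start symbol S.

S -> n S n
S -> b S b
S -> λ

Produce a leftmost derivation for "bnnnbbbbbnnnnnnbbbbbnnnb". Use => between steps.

S=>bSb=>bnSnb=>bnnSnnb=>bnnnSnnnb=>bnnnbSbnnnb=>bnnnbbSbbnnnb=>bnnnbbbSbbbnnnb=>bnnnbbbbSbbbbnnnb=>bnnnbbbbbSbbbbbnnnb=>bnnnbbbbbnSnbbbbbnnnb=>bnnnbbbbbnnSnnbbbbbnnnb=>bnnnbbbbbnnnSnnnbbbbbnnnb=>bnnnbbbbbnnnnnnbbbbbnnnb

S => bSb   [S -> b S b]
bSb => bnSnb   [S -> n S n]
bnSnb => bnnSnnb   [S -> n S n]
bnnSnnb => bnnnSnnnb   [S -> n S n]
bnnnSnnnb => bnnnbSbnnnb   [S -> b S b]
bnnnbSbnnnb => bnnnbbSbbnnnb   [S -> b S b]
bnnnbbSbbnnnb => bnnnbbbSbbbnnnb   [S -> b S b]
bnnnbbbSbbbnnnb => bnnnbbbbSbbbbnnnb   [S -> b S b]
bnnnbbbbSbbbbnnnb => bnnnbbbbbSbbbbbnnnb   [S -> b S b]
bnnnbbbbbSbbbbbnnnb => bnnnbbbbbnSnbbbbbnnnb   [S -> n S n]
bnnnbbbbbnSnbbbbbnnnb => bnnnbbbbbnnSnnbbbbbnnnb   [S -> n S n]
bnnnbbbbbnnSnnbbbbbnnnb => bnnnbbbbbnnnSnnnbbbbbnnnb   [S -> n S n]
bnnnbbbbbnnnSnnnbbbbbnnnb => bnnnbbbbbnnnnnnbbbbbnnnb   [S -> λ]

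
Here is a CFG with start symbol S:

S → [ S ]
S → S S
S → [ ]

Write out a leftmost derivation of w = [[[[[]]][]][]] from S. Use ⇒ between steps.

S ⇒ [S]   [S → [ S ]]
[S] ⇒ [SS]   [S → S S]
[SS] ⇒ [[S]S]   [S → [ S ]]
[[S]S] ⇒ [[SS]S]   [S → S S]
[[SS]S] ⇒ [[[S]S]S]   [S → [ S ]]
[[[S]S]S] ⇒ [[[[S]]S]S]   [S → [ S ]]
[[[[S]]S]S] ⇒ [[[[[]]]S]S]   [S → [ ]]
[[[[[]]]S]S] ⇒ [[[[[]]][]]S]   [S → [ ]]
[[[[[]]][]]S] ⇒ [[[[[]]][]][]]   [S → [ ]]

S ⇒ [S] ⇒ [SS] ⇒ [[S]S] ⇒ [[SS]S] ⇒ [[[S]S]S] ⇒ [[[[S]]S]S] ⇒ [[[[[]]]S]S] ⇒ [[[[[]]][]]S] ⇒ [[[[[]]][]][]]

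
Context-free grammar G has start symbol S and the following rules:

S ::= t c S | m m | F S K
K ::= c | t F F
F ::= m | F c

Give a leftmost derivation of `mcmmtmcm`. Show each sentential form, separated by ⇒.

S ⇒ FSK ⇒ FcSK ⇒ mcSK ⇒ mcmmK ⇒ mcmmtFF ⇒ mcmmtFcF ⇒ mcmmtmcF ⇒ mcmmtmcm

S ⇒ FSK   [S ::= F S K]
FSK ⇒ FcSK   [F ::= F c]
FcSK ⇒ mcSK   [F ::= m]
mcSK ⇒ mcmmK   [S ::= m m]
mcmmK ⇒ mcmmtFF   [K ::= t F F]
mcmmtFF ⇒ mcmmtFcF   [F ::= F c]
mcmmtFcF ⇒ mcmmtmcF   [F ::= m]
mcmmtmcF ⇒ mcmmtmcm   [F ::= m]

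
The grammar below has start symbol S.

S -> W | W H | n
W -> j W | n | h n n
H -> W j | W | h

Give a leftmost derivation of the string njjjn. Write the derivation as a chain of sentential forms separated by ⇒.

S ⇒ WH ⇒ nH ⇒ nW ⇒ njW ⇒ njjW ⇒ njjjW ⇒ njjjn

S ⇒ WH   [S -> W H]
WH ⇒ nH   [W -> n]
nH ⇒ nW   [H -> W]
nW ⇒ njW   [W -> j W]
njW ⇒ njjW   [W -> j W]
njjW ⇒ njjjW   [W -> j W]
njjjW ⇒ njjjn   [W -> n]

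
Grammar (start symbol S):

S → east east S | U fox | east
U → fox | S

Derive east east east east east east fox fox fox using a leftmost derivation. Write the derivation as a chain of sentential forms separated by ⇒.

S ⇒ U fox ⇒ S fox ⇒ east east S fox ⇒ east east east east S fox ⇒ east east east east east east S fox ⇒ east east east east east east U fox fox ⇒ east east east east east east fox fox fox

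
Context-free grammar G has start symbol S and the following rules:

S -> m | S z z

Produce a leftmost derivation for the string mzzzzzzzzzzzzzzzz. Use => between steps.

S => Szz   [S -> S z z]
Szz => Szzzz   [S -> S z z]
Szzzz => Szzzzzz   [S -> S z z]
Szzzzzz => Szzzzzzzz   [S -> S z z]
Szzzzzzzz => Szzzzzzzzzz   [S -> S z z]
Szzzzzzzzzz => Szzzzzzzzzzzz   [S -> S z z]
Szzzzzzzzzzzz => Szzzzzzzzzzzzzz   [S -> S z z]
Szzzzzzzzzzzzzz => Szzzzzzzzzzzzzzzz   [S -> S z z]
Szzzzzzzzzzzzzzzz => mzzzzzzzzzzzzzzzz   [S -> m]

S=>Szz=>Szzzz=>Szzzzzz=>Szzzzzzzz=>Szzzzzzzzzz=>Szzzzzzzzzzzz=>Szzzzzzzzzzzzzz=>Szzzzzzzzzzzzzzzz=>mzzzzzzzzzzzzzzzz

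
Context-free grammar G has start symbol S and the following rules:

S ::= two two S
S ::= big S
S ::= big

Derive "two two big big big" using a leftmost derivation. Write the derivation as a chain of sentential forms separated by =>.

S => two two S => two two big S => two two big big S => two two big big big

S => two two S   [S ::= two two S]
two two S => two two big S   [S ::= big S]
two two big S => two two big big S   [S ::= big S]
two two big big S => two two big big big   [S ::= big]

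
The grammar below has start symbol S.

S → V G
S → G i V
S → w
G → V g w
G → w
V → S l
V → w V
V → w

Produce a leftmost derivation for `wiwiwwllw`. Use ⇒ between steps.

S ⇒ VG ⇒ SlG ⇒ GiVlG ⇒ wiVlG ⇒ wiSllG ⇒ wiGiVllG ⇒ wiwiVllG ⇒ wiwiwVllG ⇒ wiwiwwllG ⇒ wiwiwwllw

S ⇒ VG   [S → V G]
VG ⇒ SlG   [V → S l]
SlG ⇒ GiVlG   [S → G i V]
GiVlG ⇒ wiVlG   [G → w]
wiVlG ⇒ wiSllG   [V → S l]
wiSllG ⇒ wiGiVllG   [S → G i V]
wiGiVllG ⇒ wiwiVllG   [G → w]
wiwiVllG ⇒ wiwiwVllG   [V → w V]
wiwiwVllG ⇒ wiwiwwllG   [V → w]
wiwiwwllG ⇒ wiwiwwllw   [G → w]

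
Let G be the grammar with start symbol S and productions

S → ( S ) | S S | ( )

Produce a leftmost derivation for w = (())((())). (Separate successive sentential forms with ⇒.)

S ⇒ SS   [S → S S]
SS ⇒ (S)S   [S → ( S )]
(S)S ⇒ (())S   [S → ( )]
(())S ⇒ (())(S)   [S → ( S )]
(())(S) ⇒ (())((S))   [S → ( S )]
(())((S)) ⇒ (())((()))   [S → ( )]

S ⇒ SS ⇒ (S)S ⇒ (())S ⇒ (())(S) ⇒ (())((S)) ⇒ (())((()))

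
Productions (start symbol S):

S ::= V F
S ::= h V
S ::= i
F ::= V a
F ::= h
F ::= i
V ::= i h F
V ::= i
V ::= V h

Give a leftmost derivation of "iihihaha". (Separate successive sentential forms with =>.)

S => VF   [S ::= V F]
VF => iF   [V ::= i]
iF => iVa   [F ::= V a]
iVa => iVha   [V ::= V h]
iVha => iihFha   [V ::= i h F]
iihFha => iihVaha   [F ::= V a]
iihVaha => iihVhaha   [V ::= V h]
iihVhaha => iihihaha   [V ::= i]

S=>VF=>iF=>iVa=>iVha=>iihFha=>iihVaha=>iihVhaha=>iihihaha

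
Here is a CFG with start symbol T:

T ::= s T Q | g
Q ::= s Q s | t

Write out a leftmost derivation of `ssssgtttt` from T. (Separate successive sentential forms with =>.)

T => sTQ   [T ::= s T Q]
sTQ => ssTQQ   [T ::= s T Q]
ssTQQ => sssTQQQ   [T ::= s T Q]
sssTQQQ => ssssTQQQQ   [T ::= s T Q]
ssssTQQQQ => ssssgQQQQ   [T ::= g]
ssssgQQQQ => ssssgtQQQ   [Q ::= t]
ssssgtQQQ => ssssgttQQ   [Q ::= t]
ssssgttQQ => ssssgtttQ   [Q ::= t]
ssssgtttQ => ssssgtttt   [Q ::= t]

T=>sTQ=>ssTQQ=>sssTQQQ=>ssssTQQQQ=>ssssgQQQQ=>ssssgtQQQ=>ssssgttQQ=>ssssgtttQ=>ssssgtttt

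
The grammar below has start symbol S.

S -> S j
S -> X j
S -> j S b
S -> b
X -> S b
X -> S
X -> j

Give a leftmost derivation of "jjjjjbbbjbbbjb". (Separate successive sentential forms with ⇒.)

S⇒jSb⇒jXjb⇒jSbjb⇒jjSbbjb⇒jjjSbbbjb⇒jjjSjbbbjb⇒jjjjSbjbbbjb⇒jjjjjSbbjbbbjb⇒jjjjjbbbjbbbjb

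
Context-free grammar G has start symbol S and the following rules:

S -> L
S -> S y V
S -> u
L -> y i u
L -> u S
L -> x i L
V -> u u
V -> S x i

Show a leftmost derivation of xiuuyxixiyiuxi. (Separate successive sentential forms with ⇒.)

S ⇒ SyV ⇒ LyV ⇒ xiLyV ⇒ xiuSyV ⇒ xiuuyV ⇒ xiuuySxi ⇒ xiuuyLxi ⇒ xiuuyxiLxi ⇒ xiuuyxixiLxi ⇒ xiuuyxixiyiuxi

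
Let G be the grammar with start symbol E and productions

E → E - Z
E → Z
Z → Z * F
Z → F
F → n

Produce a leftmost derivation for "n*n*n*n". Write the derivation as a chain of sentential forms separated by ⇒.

E⇒Z⇒Z*F⇒Z*F*F⇒Z*F*F*F⇒F*F*F*F⇒n*F*F*F⇒n*n*F*F⇒n*n*n*F⇒n*n*n*n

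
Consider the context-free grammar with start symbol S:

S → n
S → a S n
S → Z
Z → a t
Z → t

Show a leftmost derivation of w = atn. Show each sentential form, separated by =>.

S=>aSn=>aZn=>atn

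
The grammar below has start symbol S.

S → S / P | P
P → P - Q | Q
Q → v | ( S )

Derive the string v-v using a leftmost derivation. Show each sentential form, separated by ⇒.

S ⇒ P   [S → P]
P ⇒ P-Q   [P → P - Q]
P-Q ⇒ Q-Q   [P → Q]
Q-Q ⇒ v-Q   [Q → v]
v-Q ⇒ v-v   [Q → v]

S ⇒ P ⇒ P-Q ⇒ Q-Q ⇒ v-Q ⇒ v-v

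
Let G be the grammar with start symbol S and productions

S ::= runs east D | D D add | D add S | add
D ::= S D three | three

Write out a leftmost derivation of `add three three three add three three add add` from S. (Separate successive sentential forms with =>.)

S => D add S => S D three add S => D D add D three add S => S D three D add D three add S => add D three D add D three add S => add three three D add D three add S => add three three three add D three add S => add three three three add three three add S => add three three three add three three add add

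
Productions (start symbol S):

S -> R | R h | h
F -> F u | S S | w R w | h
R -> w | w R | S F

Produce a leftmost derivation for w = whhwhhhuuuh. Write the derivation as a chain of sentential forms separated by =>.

S => Rh => wRh => wSFh => wRhFh => wSFhFh => whFhFh => whSShFh => whhShFh => whhRhhFh => whhwhhFh => whhwhhFuh => whhwhhFuuh => whhwhhFuuuh => whhwhhhuuuh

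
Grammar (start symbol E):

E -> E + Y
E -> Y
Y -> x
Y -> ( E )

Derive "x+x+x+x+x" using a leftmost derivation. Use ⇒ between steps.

E ⇒ E+Y ⇒ E+Y+Y ⇒ E+Y+Y+Y ⇒ E+Y+Y+Y+Y ⇒ Y+Y+Y+Y+Y ⇒ x+Y+Y+Y+Y ⇒ x+x+Y+Y+Y ⇒ x+x+x+Y+Y ⇒ x+x+x+x+Y ⇒ x+x+x+x+x

E ⇒ E+Y   [E -> E + Y]
E+Y ⇒ E+Y+Y   [E -> E + Y]
E+Y+Y ⇒ E+Y+Y+Y   [E -> E + Y]
E+Y+Y+Y ⇒ E+Y+Y+Y+Y   [E -> E + Y]
E+Y+Y+Y+Y ⇒ Y+Y+Y+Y+Y   [E -> Y]
Y+Y+Y+Y+Y ⇒ x+Y+Y+Y+Y   [Y -> x]
x+Y+Y+Y+Y ⇒ x+x+Y+Y+Y   [Y -> x]
x+x+Y+Y+Y ⇒ x+x+x+Y+Y   [Y -> x]
x+x+x+Y+Y ⇒ x+x+x+x+Y   [Y -> x]
x+x+x+x+Y ⇒ x+x+x+x+x   [Y -> x]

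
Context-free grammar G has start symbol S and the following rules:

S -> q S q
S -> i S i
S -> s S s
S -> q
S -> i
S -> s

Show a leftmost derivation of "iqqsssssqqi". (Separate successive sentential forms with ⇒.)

S ⇒ iSi ⇒ iqSqi ⇒ iqqSqqi ⇒ iqqsSsqqi ⇒ iqqssSssqqi ⇒ iqqsssssqqi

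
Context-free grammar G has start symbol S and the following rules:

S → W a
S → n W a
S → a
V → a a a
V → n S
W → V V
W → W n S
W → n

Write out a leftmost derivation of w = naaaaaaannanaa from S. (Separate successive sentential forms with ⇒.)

S⇒Wa⇒WnSa⇒VVnSa⇒nSVnSa⇒nWaVnSa⇒nVVaVnSa⇒naaaVaVnSa⇒naaaaaaaVnSa⇒naaaaaaanSnSa⇒naaaaaaanWanSa⇒naaaaaaannanSa⇒naaaaaaannanaa

S ⇒ Wa   [S → W a]
Wa ⇒ WnSa   [W → W n S]
WnSa ⇒ VVnSa   [W → V V]
VVnSa ⇒ nSVnSa   [V → n S]
nSVnSa ⇒ nWaVnSa   [S → W a]
nWaVnSa ⇒ nVVaVnSa   [W → V V]
nVVaVnSa ⇒ naaaVaVnSa   [V → a a a]
naaaVaVnSa ⇒ naaaaaaaVnSa   [V → a a a]
naaaaaaaVnSa ⇒ naaaaaaanSnSa   [V → n S]
naaaaaaanSnSa ⇒ naaaaaaanWanSa   [S → W a]
naaaaaaanWanSa ⇒ naaaaaaannanSa   [W → n]
naaaaaaannanSa ⇒ naaaaaaannanaa   [S → a]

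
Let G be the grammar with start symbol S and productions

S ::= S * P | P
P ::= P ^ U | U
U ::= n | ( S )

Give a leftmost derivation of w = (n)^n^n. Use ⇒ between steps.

S ⇒ P   [S ::= P]
P ⇒ P^U   [P ::= P ^ U]
P^U ⇒ P^U^U   [P ::= P ^ U]
P^U^U ⇒ U^U^U   [P ::= U]
U^U^U ⇒ (S)^U^U   [U ::= ( S )]
(S)^U^U ⇒ (P)^U^U   [S ::= P]
(P)^U^U ⇒ (U)^U^U   [P ::= U]
(U)^U^U ⇒ (n)^U^U   [U ::= n]
(n)^U^U ⇒ (n)^n^U   [U ::= n]
(n)^n^U ⇒ (n)^n^n   [U ::= n]

S ⇒ P ⇒ P^U ⇒ P^U^U ⇒ U^U^U ⇒ (S)^U^U ⇒ (P)^U^U ⇒ (U)^U^U ⇒ (n)^U^U ⇒ (n)^n^U ⇒ (n)^n^n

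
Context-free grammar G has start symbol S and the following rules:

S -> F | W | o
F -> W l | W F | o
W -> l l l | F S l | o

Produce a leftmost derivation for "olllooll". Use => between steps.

S => F => WF => oF => oWF => olllF => olllWl => olllFSll => ollloSll => olllooll

S => F   [S -> F]
F => WF   [F -> W F]
WF => oF   [W -> o]
oF => oWF   [F -> W F]
oWF => olllF   [W -> l l l]
olllF => olllWl   [F -> W l]
olllWl => olllFSll   [W -> F S l]
olllFSll => ollloSll   [F -> o]
ollloSll => olllooll   [S -> o]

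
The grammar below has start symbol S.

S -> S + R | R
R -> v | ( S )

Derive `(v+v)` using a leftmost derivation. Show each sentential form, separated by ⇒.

S ⇒ R ⇒ (S) ⇒ (S+R) ⇒ (R+R) ⇒ (v+R) ⇒ (v+v)

S ⇒ R   [S -> R]
R ⇒ (S)   [R -> ( S )]
(S) ⇒ (S+R)   [S -> S + R]
(S+R) ⇒ (R+R)   [S -> R]
(R+R) ⇒ (v+R)   [R -> v]
(v+R) ⇒ (v+v)   [R -> v]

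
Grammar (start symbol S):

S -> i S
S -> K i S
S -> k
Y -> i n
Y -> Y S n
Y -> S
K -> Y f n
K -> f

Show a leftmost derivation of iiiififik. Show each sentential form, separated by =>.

S=>iS=>iiS=>iiiS=>iiiiS=>iiiiKiS=>iiiifiS=>iiiifiKiS=>iiiififiS=>iiiififik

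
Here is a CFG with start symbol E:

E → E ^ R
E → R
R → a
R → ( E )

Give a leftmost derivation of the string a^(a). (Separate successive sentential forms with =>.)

E=>E^R=>R^R=>a^R=>a^(E)=>a^(R)=>a^(a)

E => E^R   [E → E ^ R]
E^R => R^R   [E → R]
R^R => a^R   [R → a]
a^R => a^(E)   [R → ( E )]
a^(E) => a^(R)   [E → R]
a^(R) => a^(a)   [R → a]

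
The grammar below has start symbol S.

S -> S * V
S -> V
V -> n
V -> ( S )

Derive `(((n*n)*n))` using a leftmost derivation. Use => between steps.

S => V => (S) => (V) => ((S)) => ((S*V)) => ((V*V)) => (((S)*V)) => (((S*V)*V)) => (((V*V)*V)) => (((n*V)*V)) => (((n*n)*V)) => (((n*n)*n))

S => V   [S -> V]
V => (S)   [V -> ( S )]
(S) => (V)   [S -> V]
(V) => ((S))   [V -> ( S )]
((S)) => ((S*V))   [S -> S * V]
((S*V)) => ((V*V))   [S -> V]
((V*V)) => (((S)*V))   [V -> ( S )]
(((S)*V)) => (((S*V)*V))   [S -> S * V]
(((S*V)*V)) => (((V*V)*V))   [S -> V]
(((V*V)*V)) => (((n*V)*V))   [V -> n]
(((n*V)*V)) => (((n*n)*V))   [V -> n]
(((n*n)*V)) => (((n*n)*n))   [V -> n]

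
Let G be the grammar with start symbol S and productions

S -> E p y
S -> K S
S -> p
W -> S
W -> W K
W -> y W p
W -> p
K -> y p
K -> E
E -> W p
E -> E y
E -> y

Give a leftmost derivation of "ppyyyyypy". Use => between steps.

S=>Epy=>Eypy=>Eyypy=>Eyyypy=>Eyyyypy=>Eyyyyypy=>Wpyyyyypy=>ppyyyyypy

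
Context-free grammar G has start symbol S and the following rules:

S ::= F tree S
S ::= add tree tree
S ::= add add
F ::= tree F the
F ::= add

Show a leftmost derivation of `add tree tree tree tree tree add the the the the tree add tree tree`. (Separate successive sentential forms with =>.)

S => F tree S => add tree S => add tree F tree S => add tree tree F the tree S => add tree tree tree F the the tree S => add tree tree tree tree F the the the tree S => add tree tree tree tree tree F the the the the tree S => add tree tree tree tree tree add the the the the tree S => add tree tree tree tree tree add the the the the tree add tree tree

S => F tree S   [S ::= F tree S]
F tree S => add tree S   [F ::= add]
add tree S => add tree F tree S   [S ::= F tree S]
add tree F tree S => add tree tree F the tree S   [F ::= tree F the]
add tree tree F the tree S => add tree tree tree F the the tree S   [F ::= tree F the]
add tree tree tree F the the tree S => add tree tree tree tree F the the the tree S   [F ::= tree F the]
add tree tree tree tree F the the the tree S => add tree tree tree tree tree F the the the the tree S   [F ::= tree F the]
add tree tree tree tree tree F the the the the tree S => add tree tree tree tree tree add the the the the tree S   [F ::= add]
add tree tree tree tree tree add the the the the tree S => add tree tree tree tree tree add the the the the tree add tree tree   [S ::= add tree tree]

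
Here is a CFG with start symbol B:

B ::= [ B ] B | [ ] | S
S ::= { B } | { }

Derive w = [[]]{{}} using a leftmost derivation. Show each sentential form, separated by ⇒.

B ⇒ [B]B ⇒ [[]]B ⇒ [[]]S ⇒ [[]]{B} ⇒ [[]]{S} ⇒ [[]]{{}}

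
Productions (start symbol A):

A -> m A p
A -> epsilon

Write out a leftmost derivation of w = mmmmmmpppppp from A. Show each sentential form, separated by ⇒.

A ⇒ mAp   [A -> m A p]
mAp ⇒ mmApp   [A -> m A p]
mmApp ⇒ mmmAppp   [A -> m A p]
mmmAppp ⇒ mmmmApppp   [A -> m A p]
mmmmApppp ⇒ mmmmmAppppp   [A -> m A p]
mmmmmAppppp ⇒ mmmmmmApppppp   [A -> m A p]
mmmmmmApppppp ⇒ mmmmmmpppppp   [A -> epsilon]

A⇒mAp⇒mmApp⇒mmmAppp⇒mmmmApppp⇒mmmmmAppppp⇒mmmmmmApppppp⇒mmmmmmpppppp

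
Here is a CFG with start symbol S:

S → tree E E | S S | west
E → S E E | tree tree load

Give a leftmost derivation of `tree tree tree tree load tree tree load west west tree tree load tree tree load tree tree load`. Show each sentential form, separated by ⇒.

S ⇒ tree E E   [S → tree E E]
tree E E ⇒ tree S E E E   [E → S E E]
tree S E E E ⇒ tree S S E E E   [S → S S]
tree S S E E E ⇒ tree S S S E E E   [S → S S]
tree S S S E E E ⇒ tree tree E E S S E E E   [S → tree E E]
tree tree E E S S E E E ⇒ tree tree tree tree load E S S E E E   [E → tree tree load]
tree tree tree tree load E S S E E E ⇒ tree tree tree tree load tree tree load S S E E E   [E → tree tree load]
tree tree tree tree load tree tree load S S E E E ⇒ tree tree tree tree load tree tree load west S E E E   [S → west]
tree tree tree tree load tree tree load west S E E E ⇒ tree tree tree tree load tree tree load west west E E E   [S → west]
tree tree tree tree load tree tree load west west E E E ⇒ tree tree tree tree load tree tree load west west tree tree load E E   [E → tree tree load]
tree tree tree tree load tree tree load west west tree tree load E E ⇒ tree tree tree tree load tree tree load west west tree tree load tree tree load E   [E → tree tree load]
tree tree tree tree load tree tree load west west tree tree load tree tree load E ⇒ tree tree tree tree load tree tree load west west tree tree load tree tree load tree tree load   [E → tree tree load]

S ⇒ tree E E ⇒ tree S E E E ⇒ tree S S E E E ⇒ tree S S S E E E ⇒ tree tree E E S S E E E ⇒ tree tree tree tree load E S S E E E ⇒ tree tree tree tree load tree tree load S S E E E ⇒ tree tree tree tree load tree tree load west S E E E ⇒ tree tree tree tree load tree tree load west west E E E ⇒ tree tree tree tree load tree tree load west west tree tree load E E ⇒ tree tree tree tree load tree tree load west west tree tree load tree tree load E ⇒ tree tree tree tree load tree tree load west west tree tree load tree tree load tree tree load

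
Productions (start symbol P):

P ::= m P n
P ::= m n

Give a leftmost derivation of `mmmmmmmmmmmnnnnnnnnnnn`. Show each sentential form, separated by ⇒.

P ⇒ mPn   [P ::= m P n]
mPn ⇒ mmPnn   [P ::= m P n]
mmPnn ⇒ mmmPnnn   [P ::= m P n]
mmmPnnn ⇒ mmmmPnnnn   [P ::= m P n]
mmmmPnnnn ⇒ mmmmmPnnnnn   [P ::= m P n]
mmmmmPnnnnn ⇒ mmmmmmPnnnnnn   [P ::= m P n]
mmmmmmPnnnnnn ⇒ mmmmmmmPnnnnnnn   [P ::= m P n]
mmmmmmmPnnnnnnn ⇒ mmmmmmmmPnnnnnnnn   [P ::= m P n]
mmmmmmmmPnnnnnnnn ⇒ mmmmmmmmmPnnnnnnnnn   [P ::= m P n]
mmmmmmmmmPnnnnnnnnn ⇒ mmmmmmmmmmPnnnnnnnnnn   [P ::= m P n]
mmmmmmmmmmPnnnnnnnnnn ⇒ mmmmmmmmmmmnnnnnnnnnnn   [P ::= m n]

P⇒mPn⇒mmPnn⇒mmmPnnn⇒mmmmPnnnn⇒mmmmmPnnnnn⇒mmmmmmPnnnnnn⇒mmmmmmmPnnnnnnn⇒mmmmmmmmPnnnnnnnn⇒mmmmmmmmmPnnnnnnnnn⇒mmmmmmmmmmPnnnnnnnnnn⇒mmmmmmmmmmmnnnnnnnnnnn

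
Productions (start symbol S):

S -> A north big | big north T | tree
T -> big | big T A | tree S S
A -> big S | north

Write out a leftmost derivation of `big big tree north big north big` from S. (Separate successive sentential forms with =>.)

S => A north big   [S -> A north big]
A north big => big S north big   [A -> big S]
big S north big => big A north big north big   [S -> A north big]
big A north big north big => big big S north big north big   [A -> big S]
big big S north big north big => big big tree north big north big   [S -> tree]

S => A north big => big S north big => big A north big north big => big big S north big north big => big big tree north big north big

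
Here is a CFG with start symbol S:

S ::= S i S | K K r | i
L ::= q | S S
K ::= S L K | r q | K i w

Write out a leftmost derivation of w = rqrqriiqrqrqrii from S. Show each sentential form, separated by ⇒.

S⇒SiS⇒KKriS⇒SLKKriS⇒SiSLKKriS⇒KKriSLKKriS⇒rqKriSLKKriS⇒rqrqriSLKKriS⇒rqrqriiLKKriS⇒rqrqriiqKKriS⇒rqrqriiqrqKriS⇒rqrqriiqrqrqriS⇒rqrqriiqrqrqrii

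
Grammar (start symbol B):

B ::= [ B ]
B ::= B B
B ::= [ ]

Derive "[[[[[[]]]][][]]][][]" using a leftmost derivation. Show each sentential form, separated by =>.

B => BB => [B]B => [[B]]B => [[BB]]B => [[BBB]]B => [[[B]BB]]B => [[[[B]]BB]]B => [[[[[B]]]BB]]B => [[[[[[]]]]BB]]B => [[[[[[]]]][]B]]B => [[[[[[]]]][][]]]B => [[[[[[]]]][][]]]BB => [[[[[[]]]][][]]][]B => [[[[[[]]]][][]]][][]

B => BB   [B ::= B B]
BB => [B]B   [B ::= [ B ]]
[B]B => [[B]]B   [B ::= [ B ]]
[[B]]B => [[BB]]B   [B ::= B B]
[[BB]]B => [[BBB]]B   [B ::= B B]
[[BBB]]B => [[[B]BB]]B   [B ::= [ B ]]
[[[B]BB]]B => [[[[B]]BB]]B   [B ::= [ B ]]
[[[[B]]BB]]B => [[[[[B]]]BB]]B   [B ::= [ B ]]
[[[[[B]]]BB]]B => [[[[[[]]]]BB]]B   [B ::= [ ]]
[[[[[[]]]]BB]]B => [[[[[[]]]][]B]]B   [B ::= [ ]]
[[[[[[]]]][]B]]B => [[[[[[]]]][][]]]B   [B ::= [ ]]
[[[[[[]]]][][]]]B => [[[[[[]]]][][]]]BB   [B ::= B B]
[[[[[[]]]][][]]]BB => [[[[[[]]]][][]]][]B   [B ::= [ ]]
[[[[[[]]]][][]]][]B => [[[[[[]]]][][]]][][]   [B ::= [ ]]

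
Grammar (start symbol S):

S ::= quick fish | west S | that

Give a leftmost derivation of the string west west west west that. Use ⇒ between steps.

S ⇒ west S   [S ::= west S]
west S ⇒ west west S   [S ::= west S]
west west S ⇒ west west west S   [S ::= west S]
west west west S ⇒ west west west west S   [S ::= west S]
west west west west S ⇒ west west west west that   [S ::= that]

S ⇒ west S ⇒ west west S ⇒ west west west S ⇒ west west west west S ⇒ west west west west that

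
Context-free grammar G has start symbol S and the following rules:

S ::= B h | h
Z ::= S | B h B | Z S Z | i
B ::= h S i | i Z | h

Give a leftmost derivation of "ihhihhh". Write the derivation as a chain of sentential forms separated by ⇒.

S ⇒ Bh ⇒ iZh ⇒ iBhBh ⇒ ihSihBh ⇒ ihhihBh ⇒ ihhihhh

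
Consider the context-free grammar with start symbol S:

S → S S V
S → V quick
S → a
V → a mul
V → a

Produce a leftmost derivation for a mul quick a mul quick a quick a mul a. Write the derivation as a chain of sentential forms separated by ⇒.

S ⇒ S S V ⇒ V quick S V ⇒ a mul quick S V ⇒ a mul quick S S V V ⇒ a mul quick V quick S V V ⇒ a mul quick a mul quick S V V ⇒ a mul quick a mul quick V quick V V ⇒ a mul quick a mul quick a quick V V ⇒ a mul quick a mul quick a quick a mul V ⇒ a mul quick a mul quick a quick a mul a

S ⇒ S S V   [S → S S V]
S S V ⇒ V quick S V   [S → V quick]
V quick S V ⇒ a mul quick S V   [V → a mul]
a mul quick S V ⇒ a mul quick S S V V   [S → S S V]
a mul quick S S V V ⇒ a mul quick V quick S V V   [S → V quick]
a mul quick V quick S V V ⇒ a mul quick a mul quick S V V   [V → a mul]
a mul quick a mul quick S V V ⇒ a mul quick a mul quick V quick V V   [S → V quick]
a mul quick a mul quick V quick V V ⇒ a mul quick a mul quick a quick V V   [V → a]
a mul quick a mul quick a quick V V ⇒ a mul quick a mul quick a quick a mul V   [V → a mul]
a mul quick a mul quick a quick a mul V ⇒ a mul quick a mul quick a quick a mul a   [V → a]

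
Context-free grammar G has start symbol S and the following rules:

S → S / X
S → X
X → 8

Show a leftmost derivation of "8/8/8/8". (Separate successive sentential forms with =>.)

S => S/X   [S → S / X]
S/X => S/X/X   [S → S / X]
S/X/X => S/X/X/X   [S → S / X]
S/X/X/X => X/X/X/X   [S → X]
X/X/X/X => 8/X/X/X   [X → 8]
8/X/X/X => 8/8/X/X   [X → 8]
8/8/X/X => 8/8/8/X   [X → 8]
8/8/8/X => 8/8/8/8   [X → 8]

S => S/X => S/X/X => S/X/X/X => X/X/X/X => 8/X/X/X => 8/8/X/X => 8/8/8/X => 8/8/8/8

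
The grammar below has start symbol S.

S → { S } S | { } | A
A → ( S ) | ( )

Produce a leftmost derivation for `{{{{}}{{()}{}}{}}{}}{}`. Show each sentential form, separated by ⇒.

S ⇒ {S}S   [S → { S } S]
{S}S ⇒ {{S}S}S   [S → { S } S]
{{S}S}S ⇒ {{{S}S}S}S   [S → { S } S]
{{{S}S}S}S ⇒ {{{{}}S}S}S   [S → { }]
{{{{}}S}S}S ⇒ {{{{}}{S}S}S}S   [S → { S } S]
{{{{}}{S}S}S}S ⇒ {{{{}}{{S}S}S}S}S   [S → { S } S]
{{{{}}{{S}S}S}S}S ⇒ {{{{}}{{A}S}S}S}S   [S → A]
{{{{}}{{A}S}S}S}S ⇒ {{{{}}{{()}S}S}S}S   [A → ( )]
{{{{}}{{()}S}S}S}S ⇒ {{{{}}{{()}{}}S}S}S   [S → { }]
{{{{}}{{()}{}}S}S}S ⇒ {{{{}}{{()}{}}{}}S}S   [S → { }]
{{{{}}{{()}{}}{}}S}S ⇒ {{{{}}{{()}{}}{}}{}}S   [S → { }]
{{{{}}{{()}{}}{}}{}}S ⇒ {{{{}}{{()}{}}{}}{}}{}   [S → { }]

S ⇒ {S}S ⇒ {{S}S}S ⇒ {{{S}S}S}S ⇒ {{{{}}S}S}S ⇒ {{{{}}{S}S}S}S ⇒ {{{{}}{{S}S}S}S}S ⇒ {{{{}}{{A}S}S}S}S ⇒ {{{{}}{{()}S}S}S}S ⇒ {{{{}}{{()}{}}S}S}S ⇒ {{{{}}{{()}{}}{}}S}S ⇒ {{{{}}{{()}{}}{}}{}}S ⇒ {{{{}}{{()}{}}{}}{}}{}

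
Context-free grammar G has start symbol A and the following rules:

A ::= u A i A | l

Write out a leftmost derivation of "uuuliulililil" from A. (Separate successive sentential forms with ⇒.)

A ⇒ uAiA ⇒ uuAiAiA ⇒ uuuAiAiAiA ⇒ uuuliAiAiA ⇒ uuuliuAiAiAiA ⇒ uuuliuliAiAiA ⇒ uuuliuliliAiA ⇒ uuuliulililiA ⇒ uuuliulililil

A ⇒ uAiA   [A ::= u A i A]
uAiA ⇒ uuAiAiA   [A ::= u A i A]
uuAiAiA ⇒ uuuAiAiAiA   [A ::= u A i A]
uuuAiAiAiA ⇒ uuuliAiAiA   [A ::= l]
uuuliAiAiA ⇒ uuuliuAiAiAiA   [A ::= u A i A]
uuuliuAiAiAiA ⇒ uuuliuliAiAiA   [A ::= l]
uuuliuliAiAiA ⇒ uuuliuliliAiA   [A ::= l]
uuuliuliliAiA ⇒ uuuliulililiA   [A ::= l]
uuuliulililiA ⇒ uuuliulililil   [A ::= l]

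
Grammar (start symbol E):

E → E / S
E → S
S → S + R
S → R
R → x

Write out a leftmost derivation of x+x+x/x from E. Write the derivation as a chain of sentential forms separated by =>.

E => E/S => S/S => S+R/S => S+R+R/S => R+R+R/S => x+R+R/S => x+x+R/S => x+x+x/S => x+x+x/R => x+x+x/x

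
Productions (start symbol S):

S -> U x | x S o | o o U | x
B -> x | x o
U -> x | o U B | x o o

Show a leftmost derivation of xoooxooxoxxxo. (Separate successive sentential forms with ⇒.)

S ⇒ xSo ⇒ xUxo ⇒ xoUBxo ⇒ xooUBBxo ⇒ xoooUBBBxo ⇒ xoooxooBBBxo ⇒ xoooxooxoBBxo ⇒ xoooxooxoxBxo ⇒ xoooxooxoxxxo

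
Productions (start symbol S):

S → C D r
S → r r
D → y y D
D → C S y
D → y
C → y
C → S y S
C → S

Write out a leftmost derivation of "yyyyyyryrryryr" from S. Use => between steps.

S=>CDr=>SDr=>CDrDr=>SySDrDr=>CDrySDrDr=>yDrySDrDr=>yyyDrySDrDr=>yyyyyDrySDrDr=>yyyyyyrySDrDr=>yyyyyyryrrDrDr=>yyyyyyryrryrDr=>yyyyyyryrryryr

S => CDr   [S → C D r]
CDr => SDr   [C → S]
SDr => CDrDr   [S → C D r]
CDrDr => SySDrDr   [C → S y S]
SySDrDr => CDrySDrDr   [S → C D r]
CDrySDrDr => yDrySDrDr   [C → y]
yDrySDrDr => yyyDrySDrDr   [D → y y D]
yyyDrySDrDr => yyyyyDrySDrDr   [D → y y D]
yyyyyDrySDrDr => yyyyyyrySDrDr   [D → y]
yyyyyyrySDrDr => yyyyyyryrrDrDr   [S → r r]
yyyyyyryrrDrDr => yyyyyyryrryrDr   [D → y]
yyyyyyryrryrDr => yyyyyyryrryryr   [D → y]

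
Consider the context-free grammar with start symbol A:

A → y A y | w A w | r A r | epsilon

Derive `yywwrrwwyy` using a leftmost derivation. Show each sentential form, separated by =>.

A => yAy => yyAyy => yywAwyy => yywwAwwyy => yywwrArwwyy => yywwrrwwyy

A => yAy   [A → y A y]
yAy => yyAyy   [A → y A y]
yyAyy => yywAwyy   [A → w A w]
yywAwyy => yywwAwwyy   [A → w A w]
yywwAwwyy => yywwrArwwyy   [A → r A r]
yywwrArwwyy => yywwrrwwyy   [A → epsilon]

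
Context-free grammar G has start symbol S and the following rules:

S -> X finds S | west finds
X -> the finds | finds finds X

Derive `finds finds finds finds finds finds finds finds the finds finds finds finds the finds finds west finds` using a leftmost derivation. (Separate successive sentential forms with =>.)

S => X finds S => finds finds X finds S => finds finds finds finds X finds S => finds finds finds finds finds finds X finds S => finds finds finds finds finds finds finds finds X finds S => finds finds finds finds finds finds finds finds the finds finds S => finds finds finds finds finds finds finds finds the finds finds X finds S => finds finds finds finds finds finds finds finds the finds finds finds finds X finds S => finds finds finds finds finds finds finds finds the finds finds finds finds the finds finds S => finds finds finds finds finds finds finds finds the finds finds finds finds the finds finds west finds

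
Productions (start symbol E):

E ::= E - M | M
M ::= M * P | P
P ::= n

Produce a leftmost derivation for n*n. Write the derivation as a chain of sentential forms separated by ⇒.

E⇒M⇒M*P⇒P*P⇒n*P⇒n*n

E ⇒ M   [E ::= M]
M ⇒ M*P   [M ::= M * P]
M*P ⇒ P*P   [M ::= P]
P*P ⇒ n*P   [P ::= n]
n*P ⇒ n*n   [P ::= n]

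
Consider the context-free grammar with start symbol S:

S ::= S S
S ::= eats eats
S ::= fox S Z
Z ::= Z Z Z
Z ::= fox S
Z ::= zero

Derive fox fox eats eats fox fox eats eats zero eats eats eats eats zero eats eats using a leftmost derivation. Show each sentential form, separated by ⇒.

S ⇒ S S ⇒ fox S Z S ⇒ fox S S Z S ⇒ fox S S S Z S ⇒ fox fox S Z S S Z S ⇒ fox fox eats eats Z S S Z S ⇒ fox fox eats eats fox S S S Z S ⇒ fox fox eats eats fox fox S Z S S Z S ⇒ fox fox eats eats fox fox eats eats Z S S Z S ⇒ fox fox eats eats fox fox eats eats zero S S Z S ⇒ fox fox eats eats fox fox eats eats zero eats eats S Z S ⇒ fox fox eats eats fox fox eats eats zero eats eats eats eats Z S ⇒ fox fox eats eats fox fox eats eats zero eats eats eats eats zero S ⇒ fox fox eats eats fox fox eats eats zero eats eats eats eats zero eats eats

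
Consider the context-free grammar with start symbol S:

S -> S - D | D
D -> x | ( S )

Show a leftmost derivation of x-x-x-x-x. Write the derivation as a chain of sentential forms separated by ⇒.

S ⇒ S-D ⇒ S-D-D ⇒ S-D-D-D ⇒ S-D-D-D-D ⇒ D-D-D-D-D ⇒ x-D-D-D-D ⇒ x-x-D-D-D ⇒ x-x-x-D-D ⇒ x-x-x-x-D ⇒ x-x-x-x-x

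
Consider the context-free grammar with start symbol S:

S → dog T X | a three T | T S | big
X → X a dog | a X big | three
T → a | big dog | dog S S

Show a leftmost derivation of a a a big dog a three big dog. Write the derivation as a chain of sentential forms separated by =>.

S => T S => a S => a T S => a a S => a a T S => a a a S => a a a T S => a a a big dog S => a a a big dog a three T => a a a big dog a three big dog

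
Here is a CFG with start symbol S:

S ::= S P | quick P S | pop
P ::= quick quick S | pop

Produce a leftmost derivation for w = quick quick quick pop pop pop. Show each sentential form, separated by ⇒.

S ⇒ S P   [S ::= S P]
S P ⇒ quick P S P   [S ::= quick P S]
quick P S P ⇒ quick quick quick S S P   [P ::= quick quick S]
quick quick quick S S P ⇒ quick quick quick pop S P   [S ::= pop]
quick quick quick pop S P ⇒ quick quick quick pop pop P   [S ::= pop]
quick quick quick pop pop P ⇒ quick quick quick pop pop pop   [P ::= pop]

S ⇒ S P ⇒ quick P S P ⇒ quick quick quick S S P ⇒ quick quick quick pop S P ⇒ quick quick quick pop pop P ⇒ quick quick quick pop pop pop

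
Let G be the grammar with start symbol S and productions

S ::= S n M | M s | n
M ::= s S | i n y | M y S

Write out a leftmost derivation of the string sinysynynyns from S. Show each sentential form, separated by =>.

S => Ms => MySs => MySySs => MySySySs => sSySySySs => sMsySySySs => sinysySySySs => sinysynySySs => sinysynynySs => sinysynynyns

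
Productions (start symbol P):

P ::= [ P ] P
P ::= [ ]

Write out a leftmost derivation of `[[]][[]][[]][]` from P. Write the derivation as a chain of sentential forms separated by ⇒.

P ⇒ [P]P ⇒ [[]]P ⇒ [[]][P]P ⇒ [[]][[]]P ⇒ [[]][[]][P]P ⇒ [[]][[]][[]]P ⇒ [[]][[]][[]][]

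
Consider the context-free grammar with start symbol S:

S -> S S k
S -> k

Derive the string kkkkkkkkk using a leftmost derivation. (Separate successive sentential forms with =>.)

S => SSk => kSk => kSSkk => kSSkSkk => kSSkSkSkk => kkSkSkSkk => kkkkSkSkk => kkkkkkSkk => kkkkkkkkk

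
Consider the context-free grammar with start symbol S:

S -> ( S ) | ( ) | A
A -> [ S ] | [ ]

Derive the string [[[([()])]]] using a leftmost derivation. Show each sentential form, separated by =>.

S => A   [S -> A]
A => [S]   [A -> [ S ]]
[S] => [A]   [S -> A]
[A] => [[S]]   [A -> [ S ]]
[[S]] => [[A]]   [S -> A]
[[A]] => [[[S]]]   [A -> [ S ]]
[[[S]]] => [[[(S)]]]   [S -> ( S )]
[[[(S)]]] => [[[(A)]]]   [S -> A]
[[[(A)]]] => [[[([S])]]]   [A -> [ S ]]
[[[([S])]]] => [[[([()])]]]   [S -> ( )]

S => A => [S] => [A] => [[S]] => [[A]] => [[[S]]] => [[[(S)]]] => [[[(A)]]] => [[[([S])]]] => [[[([()])]]]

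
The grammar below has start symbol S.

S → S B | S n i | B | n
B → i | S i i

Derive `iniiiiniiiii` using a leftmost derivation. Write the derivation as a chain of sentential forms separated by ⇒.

S ⇒ B   [S → B]
B ⇒ Sii   [B → S i i]
Sii ⇒ Bii   [S → B]
Bii ⇒ Siiii   [B → S i i]
Siiii ⇒ Sniiiii   [S → S n i]
Sniiiii ⇒ SBniiiii   [S → S B]
SBniiiii ⇒ BBniiiii   [S → B]
BBniiiii ⇒ iBniiiii   [B → i]
iBniiiii ⇒ iSiiniiiii   [B → S i i]
iSiiniiiii ⇒ iBiiniiiii   [S → B]
iBiiniiiii ⇒ iSiiiiniiiii   [B → S i i]
iSiiiiniiiii ⇒ iniiiiniiiii   [S → n]

S ⇒ B ⇒ Sii ⇒ Bii ⇒ Siiii ⇒ Sniiiii ⇒ SBniiiii ⇒ BBniiiii ⇒ iBniiiii ⇒ iSiiniiiii ⇒ iBiiniiiii ⇒ iSiiiiniiiii ⇒ iniiiiniiiii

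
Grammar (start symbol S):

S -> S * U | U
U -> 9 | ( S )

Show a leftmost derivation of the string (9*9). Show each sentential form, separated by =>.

S => U   [S -> U]
U => (S)   [U -> ( S )]
(S) => (S*U)   [S -> S * U]
(S*U) => (U*U)   [S -> U]
(U*U) => (9*U)   [U -> 9]
(9*U) => (9*9)   [U -> 9]

S => U => (S) => (S*U) => (U*U) => (9*U) => (9*9)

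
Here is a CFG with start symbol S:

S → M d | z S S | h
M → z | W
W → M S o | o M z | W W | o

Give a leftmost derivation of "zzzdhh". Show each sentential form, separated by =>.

S => zSS   [S → z S S]
zSS => zzSSS   [S → z S S]
zzSSS => zzMdSS   [S → M d]
zzMdSS => zzzdSS   [M → z]
zzzdSS => zzzdhS   [S → h]
zzzdhS => zzzdhh   [S → h]

S=>zSS=>zzSSS=>zzMdSS=>zzzdSS=>zzzdhS=>zzzdhh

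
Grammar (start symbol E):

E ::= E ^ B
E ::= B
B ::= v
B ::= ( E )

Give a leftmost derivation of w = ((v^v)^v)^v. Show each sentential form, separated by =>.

E=>E^B=>B^B=>(E)^B=>(E^B)^B=>(B^B)^B=>((E)^B)^B=>((E^B)^B)^B=>((B^B)^B)^B=>((v^B)^B)^B=>((v^v)^B)^B=>((v^v)^v)^B=>((v^v)^v)^v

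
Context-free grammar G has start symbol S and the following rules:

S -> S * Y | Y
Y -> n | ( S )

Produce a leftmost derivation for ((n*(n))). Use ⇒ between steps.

S ⇒ Y ⇒ (S) ⇒ (Y) ⇒ ((S)) ⇒ ((S*Y)) ⇒ ((Y*Y)) ⇒ ((n*Y)) ⇒ ((n*(S))) ⇒ ((n*(Y))) ⇒ ((n*(n)))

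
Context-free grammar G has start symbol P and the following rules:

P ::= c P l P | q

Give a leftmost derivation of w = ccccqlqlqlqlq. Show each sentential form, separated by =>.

P => cPlP   [P ::= c P l P]
cPlP => ccPlPlP   [P ::= c P l P]
ccPlPlP => cccPlPlPlP   [P ::= c P l P]
cccPlPlPlP => ccccPlPlPlPlP   [P ::= c P l P]
ccccPlPlPlPlP => ccccqlPlPlPlP   [P ::= q]
ccccqlPlPlPlP => ccccqlqlPlPlP   [P ::= q]
ccccqlqlPlPlP => ccccqlqlqlPlP   [P ::= q]
ccccqlqlqlPlP => ccccqlqlqlqlP   [P ::= q]
ccccqlqlqlqlP => ccccqlqlqlqlq   [P ::= q]

P => cPlP => ccPlPlP => cccPlPlPlP => ccccPlPlPlPlP => ccccqlPlPlPlP => ccccqlqlPlPlP => ccccqlqlqlPlP => ccccqlqlqlqlP => ccccqlqlqlqlq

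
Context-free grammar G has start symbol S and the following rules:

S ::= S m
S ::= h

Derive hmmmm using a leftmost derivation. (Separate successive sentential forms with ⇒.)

S ⇒ Sm ⇒ Smm ⇒ Smmm ⇒ Smmmm ⇒ hmmmm

S ⇒ Sm   [S ::= S m]
Sm ⇒ Smm   [S ::= S m]
Smm ⇒ Smmm   [S ::= S m]
Smmm ⇒ Smmmm   [S ::= S m]
Smmmm ⇒ hmmmm   [S ::= h]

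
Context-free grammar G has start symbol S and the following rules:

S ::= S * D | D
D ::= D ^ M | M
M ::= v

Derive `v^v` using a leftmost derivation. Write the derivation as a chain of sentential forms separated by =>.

S=>D=>D^M=>M^M=>v^M=>v^v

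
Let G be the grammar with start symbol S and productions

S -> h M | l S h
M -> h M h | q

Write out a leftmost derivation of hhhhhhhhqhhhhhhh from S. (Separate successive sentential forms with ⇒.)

S ⇒ hM ⇒ hhMh ⇒ hhhMhh ⇒ hhhhMhhh ⇒ hhhhhMhhhh ⇒ hhhhhhMhhhhh ⇒ hhhhhhhMhhhhhh ⇒ hhhhhhhhMhhhhhhh ⇒ hhhhhhhhqhhhhhhh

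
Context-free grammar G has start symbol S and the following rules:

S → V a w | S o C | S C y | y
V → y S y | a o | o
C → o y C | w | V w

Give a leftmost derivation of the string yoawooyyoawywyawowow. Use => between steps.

S => SoC   [S → S o C]
SoC => SoCoC   [S → S o C]
SoCoC => VawoCoC   [S → V a w]
VawoCoC => ySyawoCoC   [V → y S y]
ySyawoCoC => ySoCyawoCoC   [S → S o C]
ySoCyawoCoC => yVawoCyawoCoC   [S → V a w]
yVawoCyawoCoC => yoawoCyawoCoC   [V → o]
yoawoCyawoCoC => yoawooyCyawoCoC   [C → o y C]
yoawooyCyawoCoC => yoawooyVwyawoCoC   [C → V w]
yoawooyVwyawoCoC => yoawooyySywyawoCoC   [V → y S y]
yoawooyySywyawoCoC => yoawooyyVawywyawoCoC   [S → V a w]
yoawooyyVawywyawoCoC => yoawooyyoawywyawoCoC   [V → o]
yoawooyyoawywyawoCoC => yoawooyyoawywyawowoC   [C → w]
yoawooyyoawywyawowoC => yoawooyyoawywyawowow   [C → w]

S=>SoC=>SoCoC=>VawoCoC=>ySyawoCoC=>ySoCyawoCoC=>yVawoCyawoCoC=>yoawoCyawoCoC=>yoawooyCyawoCoC=>yoawooyVwyawoCoC=>yoawooyySywyawoCoC=>yoawooyyVawywyawoCoC=>yoawooyyoawywyawoCoC=>yoawooyyoawywyawowoC=>yoawooyyoawywyawowow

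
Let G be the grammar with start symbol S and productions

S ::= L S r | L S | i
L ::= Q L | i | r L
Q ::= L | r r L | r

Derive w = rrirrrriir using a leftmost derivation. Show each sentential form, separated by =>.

S => LSr   [S ::= L S r]
LSr => QLSr   [L ::= Q L]
QLSr => LLSr   [Q ::= L]
LLSr => rLLSr   [L ::= r L]
rLLSr => rrLLSr   [L ::= r L]
rrLLSr => rriLSr   [L ::= i]
rriLSr => rrirLSr   [L ::= r L]
rrirLSr => rrirQLSr   [L ::= Q L]
rrirQLSr => rrirrLSr   [Q ::= r]
rrirrLSr => rrirrrLSr   [L ::= r L]
rrirrrLSr => rrirrrQLSr   [L ::= Q L]
rrirrrQLSr => rrirrrrLSr   [Q ::= r]
rrirrrrLSr => rrirrrriSr   [L ::= i]
rrirrrriSr => rrirrrriir   [S ::= i]

S => LSr => QLSr => LLSr => rLLSr => rrLLSr => rriLSr => rrirLSr => rrirQLSr => rrirrLSr => rrirrrLSr => rrirrrQLSr => rrirrrrLSr => rrirrrriSr => rrirrrriir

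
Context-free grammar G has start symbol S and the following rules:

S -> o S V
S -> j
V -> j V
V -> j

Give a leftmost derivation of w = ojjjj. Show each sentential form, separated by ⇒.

S ⇒ oSV ⇒ ojV ⇒ ojjV ⇒ ojjjV ⇒ ojjjj

S ⇒ oSV   [S -> o S V]
oSV ⇒ ojV   [S -> j]
ojV ⇒ ojjV   [V -> j V]
ojjV ⇒ ojjjV   [V -> j V]
ojjjV ⇒ ojjjj   [V -> j]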